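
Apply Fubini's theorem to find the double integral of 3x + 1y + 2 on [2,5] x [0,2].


By Fubini, integrate in x first, then y.
Step 1: Fix y, integrate over x in [2,5]:
  integral(3x + 1y + 2, x=2..5)
  = 3*(5^2 - 2^2)/2 + (1y + 2)*(5 - 2)
  = 31.5 + (1y + 2)*3
  = 31.5 + 3y + 6
  = 37.5 + 3y
Step 2: Integrate over y in [0,2]:
  integral(37.5 + 3y, y=0..2)
  = 37.5*2 + 3*(2^2 - 0^2)/2
  = 75 + 6
  = 81


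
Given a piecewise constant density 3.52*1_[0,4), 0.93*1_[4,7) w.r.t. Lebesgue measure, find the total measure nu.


Integrate each piece of the Radon-Nikodym derivative:
Step 1: integral_0^4 3.52 dx = 3.52*(4-0) = 3.52*4 = 14.08
Step 2: integral_4^7 0.93 dx = 0.93*(7-4) = 0.93*3 = 2.79
Total: 14.08 + 2.79 = 16.87


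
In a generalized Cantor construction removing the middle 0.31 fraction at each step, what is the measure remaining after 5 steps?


Step 1: At each step, fraction remaining = 1 - 0.31 = 0.69
Step 2: After 5 steps, measure = (0.69)^5
Step 3: Computing the power step by step:
  After step 1: 0.69
  After step 2: 0.4761
  After step 3: 0.328509
  After step 4: 0.226671
  After step 5: 0.156403
Result = 0.156403


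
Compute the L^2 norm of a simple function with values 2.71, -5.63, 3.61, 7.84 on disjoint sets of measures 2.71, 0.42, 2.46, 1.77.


Step 1: Compute |f_i|^2 for each value:
  |2.71|^2 = 7.3441
  |-5.63|^2 = 31.6969
  |3.61|^2 = 13.0321
  |7.84|^2 = 61.4656
Step 2: Multiply by measures and sum:
  7.3441 * 2.71 = 19.902511
  31.6969 * 0.42 = 13.312698
  13.0321 * 2.46 = 32.058966
  61.4656 * 1.77 = 108.794112
Sum = 19.902511 + 13.312698 + 32.058966 + 108.794112 = 174.068287
Step 3: Take the p-th root:
||f||_2 = (174.068287)^(1/2) = 13.193494


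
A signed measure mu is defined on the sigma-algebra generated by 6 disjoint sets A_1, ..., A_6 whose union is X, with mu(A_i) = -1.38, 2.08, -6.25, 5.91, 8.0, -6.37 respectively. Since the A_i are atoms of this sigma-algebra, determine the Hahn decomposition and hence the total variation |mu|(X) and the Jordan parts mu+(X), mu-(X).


Step 1: Every measurable set is a union of atoms (the cells / points), so a Hahn decomposition is
  obtained by grouping atoms by sign: P = union of atoms with mu > 0, N = union of the remaining atoms.
  Atoms in P (indices): 2, 4, 5;  atoms in N (indices): 1, 3, 6
  Positive values: 2.08, 5.91, 8
  Negative values: -1.38, -6.25, -6.37
Step 2: mu+(X) = mu(P) = sum of positive atom values = 15.99
Step 3: mu-(X) = -mu(N) = sum of |negative atom values| = 14
Step 4: |mu|(X) = mu+(X) + mu-(X) = 15.99 + 14 = 29.99


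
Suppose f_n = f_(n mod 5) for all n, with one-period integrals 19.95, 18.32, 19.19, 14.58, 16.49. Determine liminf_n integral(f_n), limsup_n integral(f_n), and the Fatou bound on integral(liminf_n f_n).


The sequence (integral(f_n)) is periodic with period 5, repeating the values 19.95, 18.32, 19.19, 14.58, 16.49 indefinitely.
Step 1: For a periodic sequence, every tail (a_m, a_(m+1), ...) contains all 5 period values infinitely often.
Step 2: Hence inf of every tail = min of the period values = min(19.95, 18.32, 19.19, 14.58, 16.49) = 14.58.
        liminf_n integral(f_n) = sup over m of (inf of tail from m) = 14.58.
Step 3: Similarly sup of every tail = max of the period values = 19.95.
        limsup_n integral(f_n) = 19.95.
Step 4: Fatou's lemma: integral(liminf_n f_n) <= liminf_n integral(f_n) = 14.58.
        So the integral of the pointwise liminf is at most 14.58.


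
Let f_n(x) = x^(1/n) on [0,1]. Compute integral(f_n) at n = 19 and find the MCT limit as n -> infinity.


At n = 19: f_19(x) = x^(1/19).
Step 1: integral(x^(1/19), 0, 1) = [x^(1/19+1) / (1/19+1)] from 0 to 1
     = 1 / (1/19 + 1) = 1 / ((19+1)/19) = 19/(19+1)
     = 19/20 = 0.95
Step 2: As n -> infinity, f_n(x) = x^(1/n) -> 1 for x in (0,1], and f_n is increasing in n.
By MCT, lim_n integral(f_n) = integral(lim_n f_n) = integral(1, 0, 1) = 1.
Step 3: Verify convergence: 19/20 = 0.95 -> 1


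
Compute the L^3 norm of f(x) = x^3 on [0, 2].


Step 1: ||f||_3 = (integral_0^2 |x^3|^3 dx)^(1/3)
     = (integral_0^2 x^9 dx)^(1/3)
Step 2: integral_0^2 x^9 dx = [x^10/(10)] from 0 to 2 = 2^10/10
     = 1024/10 = 102.4
Step 3: ||f||_3 = (102.4)^(1/3) = 4.678428


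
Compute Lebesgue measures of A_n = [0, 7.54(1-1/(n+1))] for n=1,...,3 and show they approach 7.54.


By continuity of measure from below: if A_n increases to A, then m(A_n) -> m(A).
Here A = [0, 7.54], so m(A) = 7.54
Step 1: a_1 = 7.54*(1 - 1/2) = 3.77, m(A_1) = 3.77
Step 2: a_2 = 7.54*(1 - 1/3) = 5.0267, m(A_2) = 5.0267
Step 3: a_3 = 7.54*(1 - 1/4) = 5.655, m(A_3) = 5.655
Limit: m(A_n) -> m([0,7.54]) = 7.54


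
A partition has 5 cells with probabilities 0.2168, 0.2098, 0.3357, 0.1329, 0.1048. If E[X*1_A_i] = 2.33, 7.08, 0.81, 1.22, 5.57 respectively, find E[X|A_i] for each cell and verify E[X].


For each cell A_i: E[X|A_i] = E[X*1_A_i] / P(A_i)
Step 1: E[X|A_1] = 2.33 / 0.2168 = 10.747232
Step 2: E[X|A_2] = 7.08 / 0.2098 = 33.746425
Step 3: E[X|A_3] = 0.81 / 0.3357 = 2.412869
Step 4: E[X|A_4] = 1.22 / 0.1329 = 9.179834
Step 5: E[X|A_5] = 5.57 / 0.1048 = 53.148855
Verification: E[X] = sum E[X*1_A_i] = 2.33 + 7.08 + 0.81 + 1.22 + 5.57 = 17.01


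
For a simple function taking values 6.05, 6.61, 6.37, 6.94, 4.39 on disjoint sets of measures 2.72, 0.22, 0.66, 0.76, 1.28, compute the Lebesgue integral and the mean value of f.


Step 1: Integral = sum(value_i * measure_i)
= 6.05*2.72 + 6.61*0.22 + 6.37*0.66 + 6.94*0.76 + 4.39*1.28
= 16.456 + 1.4542 + 4.2042 + 5.2744 + 5.6192
= 33.008
Step 2: Total measure of domain = 2.72 + 0.22 + 0.66 + 0.76 + 1.28 = 5.64
Step 3: Average value = 33.008 / 5.64 = 5.852482


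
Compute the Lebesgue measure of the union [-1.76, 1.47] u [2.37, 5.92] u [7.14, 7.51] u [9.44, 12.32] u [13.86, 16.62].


For pairwise disjoint intervals, m(union) = sum of lengths.
= (1.47 - -1.76) + (5.92 - 2.37) + (7.51 - 7.14) + (12.32 - 9.44) + (16.62 - 13.86)
= 3.23 + 3.55 + 0.37 + 2.88 + 2.76
= 12.79


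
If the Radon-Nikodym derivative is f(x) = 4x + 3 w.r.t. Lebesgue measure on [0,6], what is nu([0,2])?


nu(A) = integral_A (dnu/dmu) dmu = integral_0^2 (4x + 3) dx
Step 1: Antiderivative F(x) = (4/2)x^2 + 3x
Step 2: F(2) = (4/2)*2^2 + 3*2 = 8 + 6 = 14
Step 3: F(0) = (4/2)*0^2 + 3*0 = 0.0 + 0 = 0.0
Step 4: nu([0,2]) = F(2) - F(0) = 14 - 0.0 = 14


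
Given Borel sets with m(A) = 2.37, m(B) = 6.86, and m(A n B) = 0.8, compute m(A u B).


By inclusion-exclusion: m(A u B) = m(A) + m(B) - m(A n B)
= 2.37 + 6.86 - 0.8
= 8.43


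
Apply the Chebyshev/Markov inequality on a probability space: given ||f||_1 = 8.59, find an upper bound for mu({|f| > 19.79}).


Chebyshev/Markov inequality: mu(|f| > eps) <= (||f||_p / eps)^p
Step 1: ||f||_1 / eps = 8.59 / 19.79 = 0.434058
Step 2: Raise to power p = 1:
  (0.434058)^1 = 0.434058
Step 3: Therefore mu(|f| > 19.79) <= 0.434058


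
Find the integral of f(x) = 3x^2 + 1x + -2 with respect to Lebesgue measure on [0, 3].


The Lebesgue integral of a Riemann-integrable function agrees with the Riemann integral.
Antiderivative F(x) = (3/3)x^3 + (1/2)x^2 + -2x
F(3) = (3/3)*3^3 + (1/2)*3^2 + -2*3
     = (3/3)*27 + (1/2)*9 + -2*3
     = 27 + 4.5 + -6
     = 25.5
F(0) = 0.0
Integral = F(3) - F(0) = 25.5 - 0.0 = 25.5


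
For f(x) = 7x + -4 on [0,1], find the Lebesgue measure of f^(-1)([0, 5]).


f^(-1)([0, 5]) = {x : 0 <= 7x + -4 <= 5}
Solving: (0 - -4)/7 <= x <= (5 - -4)/7
= [0.571429, 1.285714]
Intersecting with [0,1]: [0.571429, 1]
Measure = 1 - 0.571429 = 0.428571


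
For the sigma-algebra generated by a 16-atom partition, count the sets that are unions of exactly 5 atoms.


Each element of F is a union of some subset of the 16 atoms.
Elements that are unions of exactly 5 atoms correspond to 5-element subsets of the 16 atoms.
Count = C(16, 5) = 16! / (5! * 11!) = 4368.


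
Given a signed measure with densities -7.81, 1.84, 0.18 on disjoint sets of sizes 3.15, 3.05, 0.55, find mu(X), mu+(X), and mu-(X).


Step 1: Compute signed measure on each set:
  Set 1: -7.81 * 3.15 = -24.6015
  Set 2: 1.84 * 3.05 = 5.612
  Set 3: 0.18 * 0.55 = 0.099
Step 2: Total signed measure = (-24.6015) + (5.612) + (0.099)
     = -18.8905
Step 3: Positive part mu+(X) = sum of positive contributions = 5.711
Step 4: Negative part mu-(X) = |sum of negative contributions| = 24.6015


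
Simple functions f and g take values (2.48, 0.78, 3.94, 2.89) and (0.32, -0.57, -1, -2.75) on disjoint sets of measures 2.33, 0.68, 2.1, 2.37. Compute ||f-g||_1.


Step 1: Compute differences f_i - g_i:
  2.48 - 0.32 = 2.16
  0.78 - -0.57 = 1.35
  3.94 - -1 = 4.94
  2.89 - -2.75 = 5.64
Step 2: Compute |diff|^1 * measure for each set:
  |2.16|^1 * 2.33 = 2.16 * 2.33 = 5.0328
  |1.35|^1 * 0.68 = 1.35 * 0.68 = 0.918
  |4.94|^1 * 2.1 = 4.94 * 2.1 = 10.374
  |5.64|^1 * 2.37 = 5.64 * 2.37 = 13.3668
Step 3: Sum = 29.6916
Step 4: ||f-g||_1 = (29.6916)^(1/1) = 29.6916


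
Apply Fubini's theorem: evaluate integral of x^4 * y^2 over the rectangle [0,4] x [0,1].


By Fubini's theorem, the double integral factors as a product of single integrals:
Step 1: integral_0^4 x^4 dx = [x^5/5] from 0 to 4
     = 4^5/5 = 204.8
Step 2: integral_0^1 y^2 dy = [y^3/3] from 0 to 1
     = 1^3/3 = 0.333333
Step 3: Double integral = 204.8 * 0.333333 = 68.266667


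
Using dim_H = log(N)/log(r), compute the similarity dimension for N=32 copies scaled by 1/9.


For a self-similar set with N copies scaled by 1/r:
dim_H = log(N)/log(r) = log(32)/log(9)
= 3.465736/2.197225
= 1.577324


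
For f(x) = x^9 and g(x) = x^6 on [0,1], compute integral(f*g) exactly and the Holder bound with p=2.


Step 1: Exact integral of f*g = integral(x^15, 0, 1) = 1/16
     = 0.0625
Step 2: Holder bound with p=2, q=2:
  ||f||_p = (integral x^18 dx)^(1/2) = (1/19)^(1/2) = 0.229416
  ||g||_q = (integral x^12 dx)^(1/2) = (1/13)^(1/2) = 0.27735
Step 3: Holder bound = ||f||_p * ||g||_q = 0.229416 * 0.27735 = 0.063628
Verification: 0.0625 <= 0.063628 (Holder holds)


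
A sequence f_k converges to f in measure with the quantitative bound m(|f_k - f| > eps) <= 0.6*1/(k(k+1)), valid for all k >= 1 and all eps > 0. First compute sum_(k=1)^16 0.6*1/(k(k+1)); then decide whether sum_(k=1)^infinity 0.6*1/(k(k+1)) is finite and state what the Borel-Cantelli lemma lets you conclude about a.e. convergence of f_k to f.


Step 1: List the terms 0.6*1/(k(k+1)) for k = 1 to 16:
  k=1: 0.3
  k=2: 0.1
  k=3: 0.05
  k=4: 0.03
  k=5: 0.02
  k=6: 0.014286
  k=7: 0.010714
  k=8: 0.008333
  k=9: 0.006667
  k=10: 0.005455
  k=11: 0.004545
  k=12: 0.003846
  k=13: 0.003297
  k=14: 0.002857
  k=15: 0.0025
  k=16: 0.002206
Step 2: Partial sum = 0.3 + 0.1 + 0.05 + 0.03 + 0.02 + 0.014286 + 0.010714 + 0.008333 + 0.006667 + 0.005455 + 0.004545 + 0.003846 + 0.003297 + 0.002857 + 0.0025 + 0.002206
     = 0.564706
Step 3: The full series sum_(k>=1) 0.6*1/(k(k+1)) converges (telescoping series sum 1/(k(k+1)) = 1; a constant multiple of a convergent series converges).
Step 4: Fix eps > 0. Since sum_k m(|f_k - f| > eps) < infinity, the Borel-Cantelli lemma gives
        m(limsup_k {|f_k - f| > eps}) = 0, i.e. for a.e. x, |f_k(x) - f(x)| <= eps for all large k.
        Applying this with eps = 1/j for j = 1, 2, ... and intersecting the countably many full-measure sets,
        for a.e. x we get limsup_k |f_k(x) - f(x)| <= 1/j for every j, hence f_k -> f almost everywhere.
Conclusion: series converges; Borel-Cantelli yields f_k -> f a.e.


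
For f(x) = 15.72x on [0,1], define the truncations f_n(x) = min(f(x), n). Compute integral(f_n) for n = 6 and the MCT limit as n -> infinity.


f(x) = 15.72x on [0,1]; f_n(x) = min(15.72x, n). At n = 6:
Step 1: f(x) reaches 6 at x = 6/15.72 = 0.381679
Step 2: integral(f_6) = integral(15.72x, 0, 0.381679) + integral(6, 0.381679, 1)
       = 15.72*0.381679^2/2 + 6*(1 - 0.381679)
       = 1.145038 + 3.709924
       = 4.854962
Step 3: As n -> infinity, f_n increases to f, so by MCT integral(f_n) -> integral(f) = 15.72/2 = 7.86.
Convergence: integral(f_6) = 4.854962 -> 7.86 as n -> infinity


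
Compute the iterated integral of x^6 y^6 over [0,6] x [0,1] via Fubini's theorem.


By Fubini's theorem, the double integral factors as a product of single integrals:
Step 1: integral_0^6 x^6 dx = [x^7/7] from 0 to 6
     = 6^7/7 = 39990.857143
Step 2: integral_0^1 y^6 dy = [y^7/7] from 0 to 1
     = 1^7/7 = 0.142857
Step 3: Double integral = 39990.857143 * 0.142857 = 5712.979592


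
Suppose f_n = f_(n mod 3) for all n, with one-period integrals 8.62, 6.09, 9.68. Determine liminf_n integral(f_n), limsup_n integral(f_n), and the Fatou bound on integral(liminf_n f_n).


The sequence (integral(f_n)) is periodic with period 3, repeating the values 8.62, 6.09, 9.68 indefinitely.
Step 1: For a periodic sequence, every tail (a_m, a_(m+1), ...) contains all 3 period values infinitely often.
Step 2: Hence inf of every tail = min of the period values = min(8.62, 6.09, 9.68) = 6.09.
        liminf_n integral(f_n) = sup over m of (inf of tail from m) = 6.09.
Step 3: Similarly sup of every tail = max of the period values = 9.68.
        limsup_n integral(f_n) = 9.68.
Step 4: Fatou's lemma: integral(liminf_n f_n) <= liminf_n integral(f_n) = 6.09.
        So the integral of the pointwise liminf is at most 6.09.


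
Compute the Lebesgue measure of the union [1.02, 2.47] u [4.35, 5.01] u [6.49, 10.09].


For pairwise disjoint intervals, m(union) = sum of lengths.
= (2.47 - 1.02) + (5.01 - 4.35) + (10.09 - 6.49)
= 1.45 + 0.66 + 3.6
= 5.71


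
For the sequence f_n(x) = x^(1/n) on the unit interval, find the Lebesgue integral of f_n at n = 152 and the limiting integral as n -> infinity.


At n = 152: f_152(x) = x^(1/152).
Step 1: integral(x^(1/152), 0, 1) = [x^(1/152+1) / (1/152+1)] from 0 to 1
     = 1 / (1/152 + 1) = 1 / ((152+1)/152) = 152/(152+1)
     = 152/153 = 0.993464
Step 2: As n -> infinity, f_n(x) = x^(1/n) -> 1 for x in (0,1], and f_n is increasing in n.
By MCT, lim_n integral(f_n) = integral(lim_n f_n) = integral(1, 0, 1) = 1.
Step 3: Verify convergence: 152/153 = 0.993464 -> 1


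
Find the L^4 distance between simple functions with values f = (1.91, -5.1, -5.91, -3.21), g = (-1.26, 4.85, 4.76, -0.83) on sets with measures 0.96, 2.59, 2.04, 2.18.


Step 1: Compute differences f_i - g_i:
  1.91 - -1.26 = 3.17
  -5.1 - 4.85 = -9.95
  -5.91 - 4.76 = -10.67
  -3.21 - -0.83 = -2.38
Step 2: Compute |diff|^4 * measure for each set:
  |3.17|^4 * 0.96 = 100.980391 * 0.96 = 96.941176
  |-9.95|^4 * 2.59 = 9801.495006 * 2.59 = 25385.872066
  |-10.67|^4 * 2.04 = 12961.572031 * 2.04 = 26441.606944
  |-2.38|^4 * 2.18 = 32.085427 * 2.18 = 69.946232
Step 3: Sum = 51994.366417
Step 4: ||f-g||_4 = (51994.366417)^(1/4) = 15.100422


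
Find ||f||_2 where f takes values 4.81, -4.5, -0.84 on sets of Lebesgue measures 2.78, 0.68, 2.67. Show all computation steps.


Step 1: Compute |f_i|^2 for each value:
  |4.81|^2 = 23.1361
  |-4.5|^2 = 20.25
  |-0.84|^2 = 0.7056
Step 2: Multiply by measures and sum:
  23.1361 * 2.78 = 64.318358
  20.25 * 0.68 = 13.77
  0.7056 * 2.67 = 1.883952
Sum = 64.318358 + 13.77 + 1.883952 = 79.97231
Step 3: Take the p-th root:
||f||_2 = (79.97231)^(1/2) = 8.942724


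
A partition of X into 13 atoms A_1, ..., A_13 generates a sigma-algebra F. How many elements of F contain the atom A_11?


Each element of F is a union of some subset S of the 13 atoms.
The element contains A_11 iff A_11 is in S.
So we count subsets S of {A_1,...,A_13} with A_11 in S: choose freely among the other 12 atoms.
Count = 2^(13-1) = 2^12 = 4096.


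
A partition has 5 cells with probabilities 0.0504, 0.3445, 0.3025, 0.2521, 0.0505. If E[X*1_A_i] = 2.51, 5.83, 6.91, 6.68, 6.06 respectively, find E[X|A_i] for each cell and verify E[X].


For each cell A_i: E[X|A_i] = E[X*1_A_i] / P(A_i)
Step 1: E[X|A_1] = 2.51 / 0.0504 = 49.801587
Step 2: E[X|A_2] = 5.83 / 0.3445 = 16.923077
Step 3: E[X|A_3] = 6.91 / 0.3025 = 22.842975
Step 4: E[X|A_4] = 6.68 / 0.2521 = 26.497422
Step 5: E[X|A_5] = 6.06 / 0.0505 = 120
Verification: E[X] = sum E[X*1_A_i] = 2.51 + 5.83 + 6.91 + 6.68 + 6.06 = 27.99


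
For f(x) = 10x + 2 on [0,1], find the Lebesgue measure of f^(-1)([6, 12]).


f^(-1)([6, 12]) = {x : 6 <= 10x + 2 <= 12}
Solving: (6 - 2)/10 <= x <= (12 - 2)/10
= [0.4, 1]
Intersecting with [0,1]: [0.4, 1]
Measure = 1 - 0.4 = 0.6


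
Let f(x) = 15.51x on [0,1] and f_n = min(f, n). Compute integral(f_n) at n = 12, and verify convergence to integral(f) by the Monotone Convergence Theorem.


f(x) = 15.51x on [0,1]; f_n(x) = min(15.51x, n). At n = 12:
Step 1: f(x) reaches 12 at x = 12/15.51 = 0.773694
Step 2: integral(f_12) = integral(15.51x, 0, 0.773694) + integral(12, 0.773694, 1)
       = 15.51*0.773694^2/2 + 12*(1 - 0.773694)
       = 4.642166 + 2.715667
       = 7.357834
Step 3: As n -> infinity, f_n increases to f, so by MCT integral(f_n) -> integral(f) = 15.51/2 = 7.755.
Convergence: integral(f_12) = 7.357834 -> 7.755 as n -> infinity


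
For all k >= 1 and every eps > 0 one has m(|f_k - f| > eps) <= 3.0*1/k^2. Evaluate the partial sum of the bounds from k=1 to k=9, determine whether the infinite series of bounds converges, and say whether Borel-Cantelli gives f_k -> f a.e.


Step 1: List the terms 3.0*1/k^2 for k = 1 to 9:
  k=1: 3
  k=2: 0.75
  k=3: 0.333333
  k=4: 0.1875
  k=5: 0.12
  k=6: 0.083333
  k=7: 0.061224
  k=8: 0.046875
  k=9: 0.037037
Step 2: Partial sum = 3 + 0.75 + 0.333333 + 0.1875 + 0.12 + 0.083333 + 0.061224 + 0.046875 + 0.037037
     = 4.619303
Step 3: The full series sum_(k>=1) 3.0*1/k^2 converges (p-series with p = 2 > 1; a constant multiple of a convergent series converges).
Step 4: Fix eps > 0. Since sum_k m(|f_k - f| > eps) < infinity, the Borel-Cantelli lemma gives
        m(limsup_k {|f_k - f| > eps}) = 0, i.e. for a.e. x, |f_k(x) - f(x)| <= eps for all large k.
        Applying this with eps = 1/j for j = 1, 2, ... and intersecting the countably many full-measure sets,
        for a.e. x we get limsup_k |f_k(x) - f(x)| <= 1/j for every j, hence f_k -> f almost everywhere.
Conclusion: series converges; Borel-Cantelli yields f_k -> f a.e.


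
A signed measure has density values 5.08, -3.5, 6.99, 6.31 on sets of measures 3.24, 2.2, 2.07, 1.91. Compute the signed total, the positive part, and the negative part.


Step 1: Compute signed measure on each set:
  Set 1: 5.08 * 3.24 = 16.4592
  Set 2: -3.5 * 2.2 = -7.7
  Set 3: 6.99 * 2.07 = 14.4693
  Set 4: 6.31 * 1.91 = 12.0521
Step 2: Total signed measure = (16.4592) + (-7.7) + (14.4693) + (12.0521)
     = 35.2806
Step 3: Positive part mu+(X) = sum of positive contributions = 42.9806
Step 4: Negative part mu-(X) = |sum of negative contributions| = 7.7


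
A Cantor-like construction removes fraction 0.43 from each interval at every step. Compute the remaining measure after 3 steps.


Step 1: At each step, fraction remaining = 1 - 0.43 = 0.57
Step 2: After 3 steps, measure = (0.57)^3
Step 3: Computing the power step by step:
  After step 1: 0.57
  After step 2: 0.3249
  After step 3: 0.185193
Result = 0.185193


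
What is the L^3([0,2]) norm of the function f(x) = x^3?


Step 1: ||f||_3 = (integral_0^2 |x^3|^3 dx)^(1/3)
     = (integral_0^2 x^9 dx)^(1/3)
Step 2: integral_0^2 x^9 dx = [x^10/(10)] from 0 to 2 = 2^10/10
     = 1024/10 = 102.4
Step 3: ||f||_3 = (102.4)^(1/3) = 4.678428


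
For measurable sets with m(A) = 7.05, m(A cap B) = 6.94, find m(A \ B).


m(A \ B) = m(A) - m(A n B)
= 7.05 - 6.94
= 0.11


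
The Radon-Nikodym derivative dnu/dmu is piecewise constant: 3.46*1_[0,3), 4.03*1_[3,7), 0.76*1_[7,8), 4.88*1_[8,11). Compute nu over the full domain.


Integrate each piece of the Radon-Nikodym derivative:
Step 1: integral_0^3 3.46 dx = 3.46*(3-0) = 3.46*3 = 10.38
Step 2: integral_3^7 4.03 dx = 4.03*(7-3) = 4.03*4 = 16.12
Step 3: integral_7^8 0.76 dx = 0.76*(8-7) = 0.76*1 = 0.76
Step 4: integral_8^11 4.88 dx = 4.88*(11-8) = 4.88*3 = 14.64
Total: 10.38 + 16.12 + 0.76 + 14.64 = 41.9


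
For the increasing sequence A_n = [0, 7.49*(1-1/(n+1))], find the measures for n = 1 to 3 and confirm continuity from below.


By continuity of measure from below: if A_n increases to A, then m(A_n) -> m(A).
Here A = [0, 7.49], so m(A) = 7.49
Step 1: a_1 = 7.49*(1 - 1/2) = 3.745, m(A_1) = 3.745
Step 2: a_2 = 7.49*(1 - 1/3) = 4.9933, m(A_2) = 4.9933
Step 3: a_3 = 7.49*(1 - 1/4) = 5.6175, m(A_3) = 5.6175
Limit: m(A_n) -> m([0,7.49]) = 7.49


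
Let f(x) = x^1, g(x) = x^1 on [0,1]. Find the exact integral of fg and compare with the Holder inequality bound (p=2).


Step 1: Exact integral of f*g = integral(x^2, 0, 1) = 1/3
     = 0.333333
Step 2: Holder bound with p=2, q=2:
  ||f||_p = (integral x^2 dx)^(1/2) = (1/3)^(1/2) = 0.57735
  ||g||_q = (integral x^2 dx)^(1/2) = (1/3)^(1/2) = 0.57735
Step 3: Holder bound = ||f||_p * ||g||_q = 0.57735 * 0.57735 = 0.333333
Verification: 0.333333 <= 0.333333 (Holder holds)


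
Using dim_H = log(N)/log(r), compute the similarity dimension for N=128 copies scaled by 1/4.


For a self-similar set with N copies scaled by 1/r:
dim_H = log(N)/log(r) = log(128)/log(4)
= 4.85203/1.386294
= 3.5


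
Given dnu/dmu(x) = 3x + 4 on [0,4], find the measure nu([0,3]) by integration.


nu(A) = integral_A (dnu/dmu) dmu = integral_0^3 (3x + 4) dx
Step 1: Antiderivative F(x) = (3/2)x^2 + 4x
Step 2: F(3) = (3/2)*3^2 + 4*3 = 13.5 + 12 = 25.5
Step 3: F(0) = (3/2)*0^2 + 4*0 = 0.0 + 0 = 0.0
Step 4: nu([0,3]) = F(3) - F(0) = 25.5 - 0.0 = 25.5


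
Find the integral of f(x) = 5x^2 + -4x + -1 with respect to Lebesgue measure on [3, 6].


The Lebesgue integral of a Riemann-integrable function agrees with the Riemann integral.
Antiderivative F(x) = (5/3)x^3 + (-4/2)x^2 + -1x
F(6) = (5/3)*6^3 + (-4/2)*6^2 + -1*6
     = (5/3)*216 + (-4/2)*36 + -1*6
     = 360 + -72 + -6
     = 282
F(3) = 24
Integral = F(6) - F(3) = 282 - 24 = 258


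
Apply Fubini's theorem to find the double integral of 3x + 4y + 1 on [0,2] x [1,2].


By Fubini, integrate in x first, then y.
Step 1: Fix y, integrate over x in [0,2]:
  integral(3x + 4y + 1, x=0..2)
  = 3*(2^2 - 0^2)/2 + (4y + 1)*(2 - 0)
  = 6 + (4y + 1)*2
  = 6 + 8y + 2
  = 8 + 8y
Step 2: Integrate over y in [1,2]:
  integral(8 + 8y, y=1..2)
  = 8*1 + 8*(2^2 - 1^2)/2
  = 8 + 12
  = 20


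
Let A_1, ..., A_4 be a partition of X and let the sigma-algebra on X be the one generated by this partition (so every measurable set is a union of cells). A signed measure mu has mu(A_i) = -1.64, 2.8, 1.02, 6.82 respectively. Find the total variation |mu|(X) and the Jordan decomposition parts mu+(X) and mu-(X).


Step 1: Every measurable set is a union of atoms (the cells / points), so a Hahn decomposition is
  obtained by grouping atoms by sign: P = union of atoms with mu > 0, N = union of the remaining atoms.
  Atoms in P (indices): 2, 3, 4;  atoms in N (indices): 1
  Positive values: 2.8, 1.02, 6.82
  Negative values: -1.64
Step 2: mu+(X) = mu(P) = sum of positive atom values = 10.64
Step 3: mu-(X) = -mu(N) = sum of |negative atom values| = 1.64
Step 4: |mu|(X) = mu+(X) + mu-(X) = 10.64 + 1.64 = 12.28


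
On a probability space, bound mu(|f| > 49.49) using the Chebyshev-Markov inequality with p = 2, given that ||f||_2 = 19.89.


Chebyshev/Markov inequality: mu(|f| > eps) <= (||f||_p / eps)^p
Step 1: ||f||_2 / eps = 19.89 / 49.49 = 0.401899
Step 2: Raise to power p = 2:
  (0.401899)^2 = 0.161523
Step 3: Therefore mu(|f| > 49.49) <= 0.161523


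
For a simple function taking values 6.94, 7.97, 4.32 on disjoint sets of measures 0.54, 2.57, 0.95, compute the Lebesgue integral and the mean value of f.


Step 1: Integral = sum(value_i * measure_i)
= 6.94*0.54 + 7.97*2.57 + 4.32*0.95
= 3.7476 + 20.4829 + 4.104
= 28.3345
Step 2: Total measure of domain = 0.54 + 2.57 + 0.95 = 4.06
Step 3: Average value = 28.3345 / 4.06 = 6.978941


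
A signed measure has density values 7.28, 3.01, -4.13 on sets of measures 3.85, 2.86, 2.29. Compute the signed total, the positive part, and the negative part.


Step 1: Compute signed measure on each set:
  Set 1: 7.28 * 3.85 = 28.028
  Set 2: 3.01 * 2.86 = 8.6086
  Set 3: -4.13 * 2.29 = -9.4577
Step 2: Total signed measure = (28.028) + (8.6086) + (-9.4577)
     = 27.1789
Step 3: Positive part mu+(X) = sum of positive contributions = 36.6366
Step 4: Negative part mu-(X) = |sum of negative contributions| = 9.4577


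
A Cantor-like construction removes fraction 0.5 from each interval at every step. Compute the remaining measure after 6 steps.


Step 1: At each step, fraction remaining = 1 - 0.5 = 0.5
Step 2: After 6 steps, measure = (0.5)^6
Step 3: Computing the power step by step:
  After step 1: 0.5
  After step 2: 0.25
  After step 3: 0.125
  After step 4: 0.0625
  After step 5: 0.03125
  ...
Result = 0.015625


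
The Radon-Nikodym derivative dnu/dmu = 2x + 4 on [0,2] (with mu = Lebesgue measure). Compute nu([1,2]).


nu(A) = integral_A (dnu/dmu) dmu = integral_1^2 (2x + 4) dx
Step 1: Antiderivative F(x) = (2/2)x^2 + 4x
Step 2: F(2) = (2/2)*2^2 + 4*2 = 4 + 8 = 12
Step 3: F(1) = (2/2)*1^2 + 4*1 = 1 + 4 = 5
Step 4: nu([1,2]) = F(2) - F(1) = 12 - 5 = 7


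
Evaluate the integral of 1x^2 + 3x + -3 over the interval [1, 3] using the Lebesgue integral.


The Lebesgue integral of a Riemann-integrable function agrees with the Riemann integral.
Antiderivative F(x) = (1/3)x^3 + (3/2)x^2 + -3x
F(3) = (1/3)*3^3 + (3/2)*3^2 + -3*3
     = (1/3)*27 + (3/2)*9 + -3*3
     = 9 + 13.5 + -9
     = 13.5
F(1) = -1.166667
Integral = F(3) - F(1) = 13.5 - -1.166667 = 14.666667


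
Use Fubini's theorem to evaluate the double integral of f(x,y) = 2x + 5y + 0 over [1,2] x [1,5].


By Fubini, integrate in x first, then y.
Step 1: Fix y, integrate over x in [1,2]:
  integral(2x + 5y + 0, x=1..2)
  = 2*(2^2 - 1^2)/2 + (5y + 0)*(2 - 1)
  = 3 + (5y + 0)*1
  = 3 + 5y + 0
  = 3 + 5y
Step 2: Integrate over y in [1,5]:
  integral(3 + 5y, y=1..5)
  = 3*4 + 5*(5^2 - 1^2)/2
  = 12 + 60
  = 72


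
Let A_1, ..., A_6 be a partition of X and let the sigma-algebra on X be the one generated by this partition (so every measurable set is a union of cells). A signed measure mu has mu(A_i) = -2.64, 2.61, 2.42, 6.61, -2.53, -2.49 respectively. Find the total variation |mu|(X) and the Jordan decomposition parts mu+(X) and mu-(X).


Step 1: Every measurable set is a union of atoms (the cells / points), so a Hahn decomposition is
  obtained by grouping atoms by sign: P = union of atoms with mu > 0, N = union of the remaining atoms.
  Atoms in P (indices): 2, 3, 4;  atoms in N (indices): 1, 5, 6
  Positive values: 2.61, 2.42, 6.61
  Negative values: -2.64, -2.53, -2.49
Step 2: mu+(X) = mu(P) = sum of positive atom values = 11.64
Step 3: mu-(X) = -mu(N) = sum of |negative atom values| = 7.66
Step 4: |mu|(X) = mu+(X) + mu-(X) = 11.64 + 7.66 = 19.3


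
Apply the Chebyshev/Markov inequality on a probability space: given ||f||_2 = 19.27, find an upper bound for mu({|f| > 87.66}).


Chebyshev/Markov inequality: mu(|f| > eps) <= (||f||_p / eps)^p
Step 1: ||f||_2 / eps = 19.27 / 87.66 = 0.219827
Step 2: Raise to power p = 2:
  (0.219827)^2 = 0.048324
Step 3: Therefore mu(|f| > 87.66) <= 0.048324


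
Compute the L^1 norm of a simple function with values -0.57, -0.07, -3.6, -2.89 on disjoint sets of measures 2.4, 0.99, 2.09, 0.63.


Step 1: Compute |f_i|^1 for each value:
  |-0.57|^1 = 0.57
  |-0.07|^1 = 0.07
  |-3.6|^1 = 3.6
  |-2.89|^1 = 2.89
Step 2: Multiply by measures and sum:
  0.57 * 2.4 = 1.368
  0.07 * 0.99 = 0.0693
  3.6 * 2.09 = 7.524
  2.89 * 0.63 = 1.8207
Sum = 1.368 + 0.0693 + 7.524 + 1.8207 = 10.782
Step 3: Take the p-th root:
||f||_1 = (10.782)^(1/1) = 10.782


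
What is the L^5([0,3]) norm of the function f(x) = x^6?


Step 1: ||f||_5 = (integral_0^3 |x^6|^5 dx)^(1/5)
     = (integral_0^3 x^30 dx)^(1/5)
Step 2: integral_0^3 x^30 dx = [x^31/(31)] from 0 to 3 = 3^31/31
     = 617673396283947/31 = 1.992495e+13
Step 3: ||f||_5 = (1.992495e+13)^(1/5) = 456.96132


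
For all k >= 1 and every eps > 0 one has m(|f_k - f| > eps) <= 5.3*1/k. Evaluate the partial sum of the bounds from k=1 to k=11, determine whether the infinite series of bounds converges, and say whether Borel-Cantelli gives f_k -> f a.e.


Step 1: List the terms 5.3*1/k for k = 1 to 11:
  k=1: 5.3
  k=2: 2.65
  k=3: 1.766667
  k=4: 1.325
  k=5: 1.06
  k=6: 0.883333
  k=7: 0.757143
  k=8: 0.6625
  k=9: 0.588889
  k=10: 0.53
  k=11: 0.481818
Step 2: Partial sum = 5.3 + 2.65 + 1.766667 + 1.325 + 1.06 + 0.883333 + 0.757143 + 0.6625 + 0.588889 + 0.53 + 0.481818
     = 16.00535
Step 3: The full series sum_(k>=1) 5.3*1/k diverges (harmonic series, p = 1; a nonzero constant multiple of a divergent series diverges).
Step 4: The (first) Borel-Cantelli lemma requires a summable sequence of measures, so it does not apply here;
        from this bound alone no conclusion about a.e. convergence can be drawn (convergence in measure still
        gives an a.e.-convergent subsequence, but not a.e. convergence of the whole sequence).
Conclusion: series diverges; Borel-Cantelli is inconclusive about a.e. convergence of f_k.


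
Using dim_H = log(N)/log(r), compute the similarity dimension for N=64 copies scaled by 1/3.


For a self-similar set with N copies scaled by 1/r:
dim_H = log(N)/log(r) = log(64)/log(3)
= 4.158883/1.098612
= 3.785579


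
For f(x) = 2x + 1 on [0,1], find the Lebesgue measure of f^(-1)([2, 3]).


f^(-1)([2, 3]) = {x : 2 <= 2x + 1 <= 3}
Solving: (2 - 1)/2 <= x <= (3 - 1)/2
= [0.5, 1]
Intersecting with [0,1]: [0.5, 1]
Measure = 1 - 0.5 = 0.5


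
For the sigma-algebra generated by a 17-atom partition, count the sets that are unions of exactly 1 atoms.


Each element of F is a union of some subset of the 17 atoms.
Elements that are unions of exactly 1 atoms correspond to 1-element subsets of the 17 atoms.
Count = C(17, 1) = 17! / (1! * 16!) = 17.


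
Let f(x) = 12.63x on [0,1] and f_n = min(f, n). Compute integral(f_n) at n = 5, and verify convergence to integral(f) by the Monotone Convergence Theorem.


f(x) = 12.63x on [0,1]; f_n(x) = min(12.63x, n). At n = 5:
Step 1: f(x) reaches 5 at x = 5/12.63 = 0.395883
Step 2: integral(f_5) = integral(12.63x, 0, 0.395883) + integral(5, 0.395883, 1)
       = 12.63*0.395883^2/2 + 5*(1 - 0.395883)
       = 0.989707 + 3.020586
       = 4.010293
Step 3: As n -> infinity, f_n increases to f, so by MCT integral(f_n) -> integral(f) = 12.63/2 = 6.315.
Convergence: integral(f_5) = 4.010293 -> 6.315 as n -> infinity


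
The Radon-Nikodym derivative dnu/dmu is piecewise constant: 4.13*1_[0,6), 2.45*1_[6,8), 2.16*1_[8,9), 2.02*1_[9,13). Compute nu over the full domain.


Integrate each piece of the Radon-Nikodym derivative:
Step 1: integral_0^6 4.13 dx = 4.13*(6-0) = 4.13*6 = 24.78
Step 2: integral_6^8 2.45 dx = 2.45*(8-6) = 2.45*2 = 4.9
Step 3: integral_8^9 2.16 dx = 2.16*(9-8) = 2.16*1 = 2.16
Step 4: integral_9^13 2.02 dx = 2.02*(13-9) = 2.02*4 = 8.08
Total: 24.78 + 4.9 + 2.16 + 8.08 = 39.92


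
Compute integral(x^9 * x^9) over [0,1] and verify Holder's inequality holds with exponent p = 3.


Step 1: Exact integral of f*g = integral(x^18, 0, 1) = 1/19
     = 0.052632
Step 2: Holder bound with p=3, q=1.5:
  ||f||_p = (integral x^27 dx)^(1/3) = (1/28)^(1/3) = 0.329317
  ||g||_q = (integral x^13.5 dx)^(1/1.5) = (1/14.5)^(1/1.5) = 0.168172
Step 3: Holder bound = ||f||_p * ||g||_q = 0.329317 * 0.168172 = 0.055382
Verification: 0.052632 <= 0.055382 (Holder holds)


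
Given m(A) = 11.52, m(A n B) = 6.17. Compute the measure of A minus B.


m(A \ B) = m(A) - m(A n B)
= 11.52 - 6.17
= 5.35


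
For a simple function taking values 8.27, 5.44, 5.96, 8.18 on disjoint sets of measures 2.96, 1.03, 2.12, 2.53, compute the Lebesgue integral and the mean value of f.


Step 1: Integral = sum(value_i * measure_i)
= 8.27*2.96 + 5.44*1.03 + 5.96*2.12 + 8.18*2.53
= 24.4792 + 5.6032 + 12.6352 + 20.6954
= 63.413
Step 2: Total measure of domain = 2.96 + 1.03 + 2.12 + 2.53 = 8.64
Step 3: Average value = 63.413 / 8.64 = 7.339468


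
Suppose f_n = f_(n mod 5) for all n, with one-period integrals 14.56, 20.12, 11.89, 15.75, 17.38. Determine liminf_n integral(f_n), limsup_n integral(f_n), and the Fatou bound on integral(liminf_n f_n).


The sequence (integral(f_n)) is periodic with period 5, repeating the values 14.56, 20.12, 11.89, 15.75, 17.38 indefinitely.
Step 1: For a periodic sequence, every tail (a_m, a_(m+1), ...) contains all 5 period values infinitely often.
Step 2: Hence inf of every tail = min of the period values = min(14.56, 20.12, 11.89, 15.75, 17.38) = 11.89.
        liminf_n integral(f_n) = sup over m of (inf of tail from m) = 11.89.
Step 3: Similarly sup of every tail = max of the period values = 20.12.
        limsup_n integral(f_n) = 20.12.
Step 4: Fatou's lemma: integral(liminf_n f_n) <= liminf_n integral(f_n) = 11.89.
        So the integral of the pointwise liminf is at most 11.89.


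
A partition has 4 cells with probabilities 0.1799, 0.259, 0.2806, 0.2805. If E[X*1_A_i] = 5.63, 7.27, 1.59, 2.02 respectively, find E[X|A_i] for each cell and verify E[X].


For each cell A_i: E[X|A_i] = E[X*1_A_i] / P(A_i)
Step 1: E[X|A_1] = 5.63 / 0.1799 = 31.295164
Step 2: E[X|A_2] = 7.27 / 0.259 = 28.069498
Step 3: E[X|A_3] = 1.59 / 0.2806 = 5.666429
Step 4: E[X|A_4] = 2.02 / 0.2805 = 7.201426
Verification: E[X] = sum E[X*1_A_i] = 5.63 + 7.27 + 1.59 + 2.02 = 16.51


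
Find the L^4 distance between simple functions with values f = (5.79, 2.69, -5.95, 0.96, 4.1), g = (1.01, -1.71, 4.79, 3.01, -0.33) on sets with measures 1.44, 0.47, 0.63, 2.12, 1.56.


Step 1: Compute differences f_i - g_i:
  5.79 - 1.01 = 4.78
  2.69 - -1.71 = 4.4
  -5.95 - 4.79 = -10.74
  0.96 - 3.01 = -2.05
  4.1 - -0.33 = 4.43
Step 2: Compute |diff|^4 * measure for each set:
  |4.78|^4 * 1.44 = 522.049383 * 1.44 = 751.751111
  |4.4|^4 * 0.47 = 374.8096 * 0.47 = 176.160512
  |-10.74|^4 * 0.63 = 13305.068826 * 0.63 = 8382.19336
  |-2.05|^4 * 2.12 = 17.661006 * 2.12 = 37.441333
  |4.43|^4 * 1.56 = 385.1367 * 1.56 = 600.813252
Step 3: Sum = 9948.359568
Step 4: ||f-g||_4 = (9948.359568)^(1/4) = 9.987065


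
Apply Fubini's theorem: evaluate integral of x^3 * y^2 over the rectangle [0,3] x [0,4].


By Fubini's theorem, the double integral factors as a product of single integrals:
Step 1: integral_0^3 x^3 dx = [x^4/4] from 0 to 3
     = 3^4/4 = 20.25
Step 2: integral_0^4 y^2 dy = [y^3/3] from 0 to 4
     = 4^3/3 = 21.333333
Step 3: Double integral = 20.25 * 21.333333 = 432


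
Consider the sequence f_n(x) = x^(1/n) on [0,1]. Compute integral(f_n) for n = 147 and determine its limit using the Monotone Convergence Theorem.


At n = 147: f_147(x) = x^(1/147).
Step 1: integral(x^(1/147), 0, 1) = [x^(1/147+1) / (1/147+1)] from 0 to 1
     = 1 / (1/147 + 1) = 1 / ((147+1)/147) = 147/(147+1)
     = 147/148 = 0.993243
Step 2: As n -> infinity, f_n(x) = x^(1/n) -> 1 for x in (0,1], and f_n is increasing in n.
By MCT, lim_n integral(f_n) = integral(lim_n f_n) = integral(1, 0, 1) = 1.
Step 3: Verify convergence: 147/148 = 0.993243 -> 1


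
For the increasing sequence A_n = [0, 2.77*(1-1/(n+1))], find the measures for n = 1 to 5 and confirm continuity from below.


By continuity of measure from below: if A_n increases to A, then m(A_n) -> m(A).
Here A = [0, 2.77], so m(A) = 2.77
Step 1: a_1 = 2.77*(1 - 1/2) = 1.385, m(A_1) = 1.385
Step 2: a_2 = 2.77*(1 - 1/3) = 1.8467, m(A_2) = 1.8467
Step 3: a_3 = 2.77*(1 - 1/4) = 2.0775, m(A_3) = 2.0775
Step 4: a_4 = 2.77*(1 - 1/5) = 2.216, m(A_4) = 2.216
Step 5: a_5 = 2.77*(1 - 1/6) = 2.3083, m(A_5) = 2.3083
Limit: m(A_n) -> m([0,2.77]) = 2.77


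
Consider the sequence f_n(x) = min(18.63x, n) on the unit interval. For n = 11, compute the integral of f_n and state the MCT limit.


f(x) = 18.63x on [0,1]; f_n(x) = min(18.63x, n). At n = 11:
Step 1: f(x) reaches 11 at x = 11/18.63 = 0.590446
Step 2: integral(f_11) = integral(18.63x, 0, 0.590446) + integral(11, 0.590446, 1)
       = 18.63*0.590446^2/2 + 11*(1 - 0.590446)
       = 3.24745 + 4.505099
       = 7.75255
Step 3: As n -> infinity, f_n increases to f, so by MCT integral(f_n) -> integral(f) = 18.63/2 = 9.315.
Convergence: integral(f_11) = 7.75255 -> 9.315 as n -> infinity


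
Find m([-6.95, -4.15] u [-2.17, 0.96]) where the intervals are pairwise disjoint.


For pairwise disjoint intervals, m(union) = sum of lengths.
= (-4.15 - -6.95) + (0.96 - -2.17)
= 2.8 + 3.13
= 5.93


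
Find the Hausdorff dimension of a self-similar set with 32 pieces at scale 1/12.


For a self-similar set with N copies scaled by 1/r:
dim_H = log(N)/log(r) = log(32)/log(12)
= 3.465736/2.484907
= 1.394715


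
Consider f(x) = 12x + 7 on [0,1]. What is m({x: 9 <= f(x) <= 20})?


f^(-1)([9, 20]) = {x : 9 <= 12x + 7 <= 20}
Solving: (9 - 7)/12 <= x <= (20 - 7)/12
= [0.166667, 1.083333]
Intersecting with [0,1]: [0.166667, 1]
Measure = 1 - 0.166667 = 0.833333


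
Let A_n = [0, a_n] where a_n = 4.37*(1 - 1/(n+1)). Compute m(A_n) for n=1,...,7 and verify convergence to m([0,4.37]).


By continuity of measure from below: if A_n increases to A, then m(A_n) -> m(A).
Here A = [0, 4.37], so m(A) = 4.37
Step 1: a_1 = 4.37*(1 - 1/2) = 2.185, m(A_1) = 2.185
Step 2: a_2 = 4.37*(1 - 1/3) = 2.9133, m(A_2) = 2.9133
Step 3: a_3 = 4.37*(1 - 1/4) = 3.2775, m(A_3) = 3.2775
Step 4: a_4 = 4.37*(1 - 1/5) = 3.496, m(A_4) = 3.496
Step 5: a_5 = 4.37*(1 - 1/6) = 3.6417, m(A_5) = 3.6417
Step 6: a_6 = 4.37*(1 - 1/7) = 3.7457, m(A_6) = 3.7457
Step 7: a_7 = 4.37*(1 - 1/8) = 3.8237, m(A_7) = 3.8237
Limit: m(A_n) -> m([0,4.37]) = 4.37


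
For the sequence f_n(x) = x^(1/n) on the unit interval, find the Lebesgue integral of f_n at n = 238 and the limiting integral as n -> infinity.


At n = 238: f_238(x) = x^(1/238).
Step 1: integral(x^(1/238), 0, 1) = [x^(1/238+1) / (1/238+1)] from 0 to 1
     = 1 / (1/238 + 1) = 1 / ((238+1)/238) = 238/(238+1)
     = 238/239 = 0.995816
Step 2: As n -> infinity, f_n(x) = x^(1/n) -> 1 for x in (0,1], and f_n is increasing in n.
By MCT, lim_n integral(f_n) = integral(lim_n f_n) = integral(1, 0, 1) = 1.
Step 3: Verify convergence: 238/239 = 0.995816 -> 1


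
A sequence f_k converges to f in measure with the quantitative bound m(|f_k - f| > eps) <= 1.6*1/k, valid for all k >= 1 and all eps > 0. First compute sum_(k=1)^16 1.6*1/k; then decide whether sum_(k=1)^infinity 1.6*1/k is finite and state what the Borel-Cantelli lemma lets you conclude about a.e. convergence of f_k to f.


Step 1: List the terms 1.6*1/k for k = 1 to 16:
  k=1: 1.6
  k=2: 0.8
  k=3: 0.533333
  k=4: 0.4
  k=5: 0.32
  k=6: 0.266667
  k=7: 0.228571
  k=8: 0.2
  k=9: 0.177778
  k=10: 0.16
  k=11: 0.145455
  k=12: 0.133333
  k=13: 0.123077
  k=14: 0.114286
  k=15: 0.106667
  k=16: 0.1
Step 2: Partial sum = 1.6 + 0.8 + 0.533333 + 0.4 + 0.32 + 0.266667 + 0.228571 + 0.2 + 0.177778 + 0.16 + 0.145455 + 0.133333 + 0.123077 + 0.114286 + 0.106667 + 0.1
     = 5.409166
Step 3: The full series sum_(k>=1) 1.6*1/k diverges (harmonic series, p = 1; a nonzero constant multiple of a divergent series diverges).
Step 4: The (first) Borel-Cantelli lemma requires a summable sequence of measures, so it does not apply here;
        from this bound alone no conclusion about a.e. convergence can be drawn (convergence in measure still
        gives an a.e.-convergent subsequence, but not a.e. convergence of the whole sequence).
Conclusion: series diverges; Borel-Cantelli is inconclusive about a.e. convergence of f_k.


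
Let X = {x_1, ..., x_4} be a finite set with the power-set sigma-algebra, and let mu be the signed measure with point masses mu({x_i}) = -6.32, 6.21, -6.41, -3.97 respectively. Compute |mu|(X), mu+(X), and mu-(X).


Step 1: Every measurable set is a union of atoms (the cells / points), so a Hahn decomposition is
  obtained by grouping atoms by sign: P = union of atoms with mu > 0, N = union of the remaining atoms.
  Atoms in P (indices): 2;  atoms in N (indices): 1, 3, 4
  Positive values: 6.21
  Negative values: -6.32, -6.41, -3.97
Step 2: mu+(X) = mu(P) = sum of positive atom values = 6.21
Step 3: mu-(X) = -mu(N) = sum of |negative atom values| = 16.7
Step 4: |mu|(X) = mu+(X) + mu-(X) = 6.21 + 16.7 = 22.91
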